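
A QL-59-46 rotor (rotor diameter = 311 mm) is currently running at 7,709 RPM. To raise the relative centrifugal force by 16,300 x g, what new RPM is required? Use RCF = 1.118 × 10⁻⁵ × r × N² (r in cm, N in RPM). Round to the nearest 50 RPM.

r = 311 mm / 2 = 155.5 mm = 15.55 cm
Current RCF = 1.118 × 10⁻⁵ × 15.55 × (7709)² = 1.118 × 10⁻⁵ × 15.55 × 59,428,681 ≈ 10,331.6 × g
Target RCF = 10,331.6 + 16,300 = 26,631.6 × g
N² = 26,631.6 / (17.3849 × 10⁻⁵) = 153,188,112
N ≈ √153,188,112 ≈ 12,376.9

≈ 12400 RPM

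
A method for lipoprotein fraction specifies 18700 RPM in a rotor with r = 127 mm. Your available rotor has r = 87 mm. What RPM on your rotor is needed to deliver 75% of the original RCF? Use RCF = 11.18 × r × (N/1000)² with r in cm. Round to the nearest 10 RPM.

Original rotor: r = 127 mm = 12.7 cm
RCF = 11.18 × r × (N/1000)²
RCF_original = 11.18 × 12.7 × (18.7)² = 11.18 × 12.7 × 349.69 ≈ 49,651.1 × g
Target RCF = 0.75 × 49,651.1 ≈ 37,238.3 × g
Your rotor: r = 87 mm = 8.7 cm
37,238.3 = 11.18 × 8.7 × (N/1000)²
(N/1000)² = 37,238.3 / 97.266 = 382.8501
N = 1000 × √382.8501 ≈ 19,566.6

≈ 19570 RPM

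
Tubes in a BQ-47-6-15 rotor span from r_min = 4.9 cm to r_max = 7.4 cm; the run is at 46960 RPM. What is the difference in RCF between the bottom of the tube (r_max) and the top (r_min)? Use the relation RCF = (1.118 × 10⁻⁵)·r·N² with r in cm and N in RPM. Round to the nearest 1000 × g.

≈ 62000 ×g

RCF_max = 1.118 × 10⁻⁵ × 7.4 × (46960)² = 1.118 × 10⁻⁵ × 7.4 × 2,205,241,600 ≈ 182,444 × g
RCF_min = 1.118 × 10⁻⁵ × 4.9 × (46960)² = 1.118 × 10⁻⁵ × 4.9 × 2,205,241,600 ≈ 120,807.5 × g
ΔRCF = 182,444 − 120,807.5 = 61,636.5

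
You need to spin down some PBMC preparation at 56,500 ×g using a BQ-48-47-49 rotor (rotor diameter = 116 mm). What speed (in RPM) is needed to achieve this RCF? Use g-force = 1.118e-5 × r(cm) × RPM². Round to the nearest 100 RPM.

29500 RPM

r = 116 mm / 2 = 58 mm = 5.8 cm
56,500 = 1.118 × 10⁻⁵ × 5.8 × N²
N² = 56,500 / (6.4844 × 10⁻⁵) = 871,321,942
N ≈ √871,321,942 ≈ 29,518.2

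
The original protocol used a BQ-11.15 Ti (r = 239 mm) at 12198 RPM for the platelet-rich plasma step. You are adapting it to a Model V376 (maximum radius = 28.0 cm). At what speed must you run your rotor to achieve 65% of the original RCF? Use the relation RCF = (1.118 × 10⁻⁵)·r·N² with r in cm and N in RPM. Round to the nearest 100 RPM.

≈ 9100 RPM

Original rotor: r = 239 mm = 23.9 cm
RCF = 1.118 × 10⁻⁵ × r × N²
RCF_original = 1.118 × 10⁻⁵ × 23.9 × (12198)² = 1.118 × 10⁻⁵ × 23.9 × 148,791,204 ≈ 39,757.3 × g
Target RCF = 0.65 × 39,757.3 ≈ 25,842.2 × g
25,842.2 = 1.118 × 10⁻⁵ × 28 × N²
N² = 25,842.2 / (31.304 × 10⁻⁵) = 82,552,389
N ≈ √82,552,389 ≈ 9,085.8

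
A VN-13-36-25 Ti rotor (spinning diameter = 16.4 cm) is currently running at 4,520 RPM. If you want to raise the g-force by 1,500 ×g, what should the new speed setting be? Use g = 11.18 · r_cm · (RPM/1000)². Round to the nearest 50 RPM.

r = 16.4 / 2 = 8.2 cm
Current RCF = 11.18 × 8.2 × (4.52)² = 11.18 × 8.2 × 20.4304 ≈ 1,873 × g
Target RCF = 1,873 + 1,500 = 3,373 × g
(N/1000)² = 3,373 / 91.676 = 36.79262
N = 1000 × √36.79262 ≈ 6,065.7

6050 RPM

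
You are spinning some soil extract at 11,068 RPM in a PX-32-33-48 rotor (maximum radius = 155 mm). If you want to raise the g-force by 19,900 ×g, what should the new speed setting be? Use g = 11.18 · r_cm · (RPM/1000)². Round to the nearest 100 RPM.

r = 155 mm = 15.5 cm
Current RCF = 11.18 × 15.5 × (11.068)² = 11.18 × 15.5 × 122.500624 ≈ 21,228.1 × g
Target RCF = 21,228.1 + 19,900 = 41,128.1 × g
(N/1000)² = 41,128.1 / 173.29 = 237.3368
N = 1000 × √237.3368 ≈ 15,405.7

N₂ ≈ 15400 RPM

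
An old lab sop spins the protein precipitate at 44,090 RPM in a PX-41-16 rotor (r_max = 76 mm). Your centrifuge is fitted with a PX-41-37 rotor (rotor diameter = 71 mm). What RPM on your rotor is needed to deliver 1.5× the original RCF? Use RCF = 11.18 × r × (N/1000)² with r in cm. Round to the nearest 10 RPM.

Original rotor: r = 76 mm = 7.6 cm
RCF_original = 11.18 × 7.6 × (44.09)² = 11.18 × 7.6 × 1,943.9281 ≈ 165,171.7 × g
Target RCF = 1.5 × 165,171.7 ≈ 247,757.6 × g
Your rotor: r = 71 mm / 2 = 35.5 mm = 3.55 cm
247,757.6 = 11.18 × 3.55 × (N/1000)²
(N/1000)² = 247,757.6 / 39.689 = 6242.475
N = 1000 × √6242.475 ≈ 79,009.3

79010 RPM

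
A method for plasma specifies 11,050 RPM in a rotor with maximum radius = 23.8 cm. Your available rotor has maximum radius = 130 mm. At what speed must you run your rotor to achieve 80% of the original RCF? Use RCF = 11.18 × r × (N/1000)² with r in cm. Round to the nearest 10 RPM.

RCF_original = 11.18 × 23.8 × (11.05)² = 11.18 × 23.8 × 122.1025 ≈ 32,489.5 × g
Target RCF = 0.8 × 32,489.5 ≈ 25,991.6 × g
Your rotor: r = 130 mm = 13.0 cm
25,991.6 = 11.18 × 13 × (N/1000)²
(N/1000)² = 25,991.6 / 145.34 = 178.8331
N = 1000 × √178.8331 ≈ 13,372.8

≈ 13370 RPM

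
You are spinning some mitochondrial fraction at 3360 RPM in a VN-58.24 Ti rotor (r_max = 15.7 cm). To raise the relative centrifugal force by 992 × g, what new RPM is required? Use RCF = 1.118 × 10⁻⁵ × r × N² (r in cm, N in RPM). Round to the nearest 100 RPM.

4100 RPM

Current RCF = 1.118 × 10⁻⁵ × 15.7 × (3360)² = 1.118 × 10⁻⁵ × 15.7 × 11,289,600 ≈ 1,981.6 × g
Target RCF = 1,981.6 + 992 = 2,973.6 × g
N² = 2,973.6 / (17.5526 × 10⁻⁵) = 16,941,080
N ≈ √16,941,080 ≈ 4,116.0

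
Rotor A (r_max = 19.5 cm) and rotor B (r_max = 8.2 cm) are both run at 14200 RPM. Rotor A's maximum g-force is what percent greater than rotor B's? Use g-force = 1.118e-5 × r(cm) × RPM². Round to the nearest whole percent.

138%

At equal RPM, RCF scales linearly with r: ratio = 19.5 / 8.2 = 2.3780.
So rotor A delivers 137.8% more g-force.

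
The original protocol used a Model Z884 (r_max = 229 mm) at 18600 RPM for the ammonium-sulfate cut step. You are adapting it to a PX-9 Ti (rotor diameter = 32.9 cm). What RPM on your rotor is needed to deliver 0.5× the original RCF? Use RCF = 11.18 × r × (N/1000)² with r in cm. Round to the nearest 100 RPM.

Original rotor: r = 229 mm = 22.9 cm
RCF = 11.18 × r × (N/1000)²
RCF_original = 11.18 × 22.9 × (18.6)² = 11.18 × 22.9 × 345.96 ≈ 88,573.4 × g
Target RCF = 0.5 × 88,573.4 ≈ 44,286.7 × g
Your rotor: r = 32.9 / 2 = 16.45 cm
44,286.7 = 11.18 × 16.45 × (N/1000)²
(N/1000)² = 44,286.7 / 183.911 = 240.8051
N = 1000 × √240.8051 ≈ 15,517.9

15500 RPM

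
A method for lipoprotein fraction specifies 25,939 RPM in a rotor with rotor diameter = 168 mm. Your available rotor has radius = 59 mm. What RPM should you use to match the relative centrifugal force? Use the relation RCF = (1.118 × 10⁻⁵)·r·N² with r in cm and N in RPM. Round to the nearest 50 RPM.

30950 RPM

Original rotor: r = 168 mm / 2 = 84 mm = 8.4 cm
RCF_original = 1.118 × 10⁻⁵ × 8.4 × (25939)² = 1.118 × 10⁻⁵ × 8.4 × 672,831,721 ≈ 63,187 × g
Your rotor: r = 59 mm = 5.9 cm
63,187 = 1.118 × 10⁻⁵ × 5.9 × N²
N² = 63,187 / (6.5962 × 10⁻⁵) = 957,930,324
N ≈ √957,930,324 ≈ 30,950.4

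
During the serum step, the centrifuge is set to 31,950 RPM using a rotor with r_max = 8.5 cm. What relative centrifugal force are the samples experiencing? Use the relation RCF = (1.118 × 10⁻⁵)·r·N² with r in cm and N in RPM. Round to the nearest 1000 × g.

RCF = 1.118 × 10⁻⁵ × r × N²
RCF = 1.118 × 10⁻⁵ × 8.5 × (31950)² = 1.118 × 10⁻⁵ × 8.5 × 1,020,802,500 ≈ 97,006.9 × g

RCF ≈ 97000 x g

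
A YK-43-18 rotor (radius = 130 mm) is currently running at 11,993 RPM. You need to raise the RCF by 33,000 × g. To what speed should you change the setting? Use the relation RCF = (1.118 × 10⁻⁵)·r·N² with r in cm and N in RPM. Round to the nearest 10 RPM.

≈ 19260 RPM

r = 130 mm = 13.0 cm
Current RCF = 1.118 × 10⁻⁵ × 13 × (11993)² = 1.118 × 10⁻⁵ × 13 × 143,832,049 ≈ 20,904.6 × g
Target RCF = 20,904.6 + 33,000 = 53,904.6 × g
N² = 53,904.6 / (14.534 × 10⁻⁵) = 370,886,198
N ≈ √370,886,198 ≈ 19,258.4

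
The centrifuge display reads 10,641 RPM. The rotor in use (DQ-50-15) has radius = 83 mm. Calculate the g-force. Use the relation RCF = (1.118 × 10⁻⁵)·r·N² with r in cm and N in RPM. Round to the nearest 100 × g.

RCF ≈ 10500 × g

r = 83 mm = 8.3 cm
RCF = 1.118 × 10⁻⁵ × r × N²
RCF = 1.118 × 10⁻⁵ × 8.3 × (10641)² = 1.118 × 10⁻⁵ × 8.3 × 113,230,881 ≈ 10,507.1 × g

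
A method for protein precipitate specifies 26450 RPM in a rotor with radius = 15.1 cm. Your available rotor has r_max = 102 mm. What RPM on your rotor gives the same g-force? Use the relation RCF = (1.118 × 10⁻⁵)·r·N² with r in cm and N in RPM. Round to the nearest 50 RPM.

≈ 32200 RPM

RCF_original = 1.118 × 10⁻⁵ × 15.1 × (26450)² = 1.118 × 10⁻⁵ × 15.1 × 699,602,500 ≈ 118,105.5 × g
Your rotor: r = 102 mm = 10.2 cm
118,105.5 = 1.118 × 10⁻⁵ × 10.2 × N²
N² = 118,105.5 / (11.4036 × 10⁻⁵) = 1,035,686,099
N ≈ √1,035,686,099 ≈ 32,182.1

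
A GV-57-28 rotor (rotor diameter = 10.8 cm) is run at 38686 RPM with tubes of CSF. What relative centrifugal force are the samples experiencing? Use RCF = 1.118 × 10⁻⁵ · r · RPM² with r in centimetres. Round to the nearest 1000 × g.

≈ 90000 ×g

r = 10.8 / 2 = 5.4 cm
RCF = 1.118 × 10⁻⁵ × r × N²
RCF = 1.118 × 10⁻⁵ × 5.4 × (38686)² = 1.118 × 10⁻⁵ × 5.4 × 1,496,606,596 ≈ 90,353.1 × g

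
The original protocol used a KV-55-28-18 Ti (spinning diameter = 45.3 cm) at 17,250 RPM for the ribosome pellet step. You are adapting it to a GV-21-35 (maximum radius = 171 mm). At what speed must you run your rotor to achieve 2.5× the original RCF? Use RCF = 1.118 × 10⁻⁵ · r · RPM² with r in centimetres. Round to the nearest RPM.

Original rotor: r = 45.3 / 2 = 22.65 cm
RCF = 1.118 × 10⁻⁵ × r × N²
RCF_original = 1.118 × 10⁻⁵ × 22.65 × (17250)² = 1.118 × 10⁻⁵ × 22.65 × 297,562,500 ≈ 75,350.9 × g
Target RCF = 2.5 × 75,350.9 ≈ 188,377.2 × g
Your rotor: r = 171 mm = 17.1 cm
188,377.2 = 1.118 × 10⁻⁵ × 17.1 × N²
N² = 188,377.2 / (19.1178 × 10⁻⁵) = 985,349,779
N ≈ √985,349,779 ≈ 31,390.3

≈ 31390 RPM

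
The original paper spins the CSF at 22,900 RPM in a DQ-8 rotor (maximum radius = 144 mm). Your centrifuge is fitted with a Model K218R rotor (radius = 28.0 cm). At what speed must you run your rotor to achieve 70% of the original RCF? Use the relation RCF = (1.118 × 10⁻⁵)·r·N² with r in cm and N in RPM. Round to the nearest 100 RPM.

13700 RPM

Original rotor: r = 144 mm = 14.4 cm
RCF_original = 1.118 × 10⁻⁵ × 14.4 × (22900)² = 1.118 × 10⁻⁵ × 14.4 × 524,410,000 ≈ 84,425.8 × g
Target RCF = 0.7 × 84,425.8 ≈ 59,098.1 × g
59,098.1 = 1.118 × 10⁻⁵ × 28 × N²
N² = 59,098.1 / (31.304 × 10⁻⁵) = 188,787,695
N ≈ √188,787,695 ≈ 13,740.0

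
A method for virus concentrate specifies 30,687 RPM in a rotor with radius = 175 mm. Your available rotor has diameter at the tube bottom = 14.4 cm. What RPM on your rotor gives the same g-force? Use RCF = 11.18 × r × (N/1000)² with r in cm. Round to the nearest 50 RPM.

Original rotor: r = 175 mm = 17.5 cm
RCF_original = 11.18 × 17.5 × (30.687)² = 11.18 × 17.5 × 941.691969 ≈ 184,242 × g
Your rotor: r = 14.4 / 2 = 7.2 cm
184,242 = 11.18 × 7.2 × (N/1000)²
(N/1000)² = 184,242 / 80.496 = 2288.834
N = 1000 × √2288.834 ≈ 47,841.8

47850 RPM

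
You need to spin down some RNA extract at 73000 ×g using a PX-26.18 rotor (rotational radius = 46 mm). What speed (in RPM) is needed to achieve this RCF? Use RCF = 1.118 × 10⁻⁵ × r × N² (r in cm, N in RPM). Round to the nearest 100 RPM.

r = 46 mm = 4.6 cm
73,000 = 1.118 × 10⁻⁵ × 4.6 × N²
N² = 73,000 / (5.1428 × 10⁻⁵) = 1,419,460,216
N ≈ √1,419,460,216 ≈ 37,675.7

37700 RPM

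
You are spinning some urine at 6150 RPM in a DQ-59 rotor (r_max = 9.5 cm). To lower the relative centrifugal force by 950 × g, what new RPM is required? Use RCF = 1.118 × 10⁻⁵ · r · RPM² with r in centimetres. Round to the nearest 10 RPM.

Current RCF = 1.118 × 10⁻⁵ × 9.5 × (6150)² = 1.118 × 10⁻⁵ × 9.5 × 37,822,500 ≈ 4,017.1 × g
Target RCF = 4,017.1 − 950 = 3,067.1 × g
N² = 3,067.1 / (10.621 × 10⁻⁵) = 28,877,695
N ≈ √28,877,695 ≈ 5,373.8

≈ 5370 RPM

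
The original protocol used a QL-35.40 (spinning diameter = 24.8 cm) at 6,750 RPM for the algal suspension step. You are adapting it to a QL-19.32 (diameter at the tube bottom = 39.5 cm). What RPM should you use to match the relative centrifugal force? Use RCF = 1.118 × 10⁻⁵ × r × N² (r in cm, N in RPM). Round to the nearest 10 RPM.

≈ 5350 RPM

Original rotor: r = 24.8 / 2 = 12.4 cm
RCF_original = 1.118 × 10⁻⁵ × 12.4 × (6750)² = 1.118 × 10⁻⁵ × 12.4 × 45,562,500 ≈ 6,316.4 × g
Your rotor: r = 39.5 / 2 = 19.75 cm
6,316.4 = 1.118 × 10⁻⁵ × 19.75 × N²
N² = 6,316.4 / (22.0805 × 10⁻⁵) = 28,606,236
N ≈ √28,606,236 ≈ 5,348.5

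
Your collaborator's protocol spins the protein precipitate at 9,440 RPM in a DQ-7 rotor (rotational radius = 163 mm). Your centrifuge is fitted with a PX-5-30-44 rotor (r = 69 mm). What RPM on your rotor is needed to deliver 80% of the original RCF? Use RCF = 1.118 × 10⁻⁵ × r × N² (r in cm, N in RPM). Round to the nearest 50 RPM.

Original rotor: r = 163 mm = 16.3 cm
RCF = 1.118 × 10⁻⁵ × r × N²
RCF_original = 1.118 × 10⁻⁵ × 16.3 × (9440)² = 1.118 × 10⁻⁵ × 16.3 × 89,113,600 ≈ 16,239.5 × g
Target RCF = 0.8 × 16,239.5 ≈ 12,991.6 × g
Your rotor: r = 69 mm = 6.9 cm
12,991.6 = 1.118 × 10⁻⁵ × 6.9 × N²
N² = 12,991.6 / (7.7142 × 10⁻⁵) = 168,411,501
N ≈ √168,411,501 ≈ 12,977.3

13000 RPM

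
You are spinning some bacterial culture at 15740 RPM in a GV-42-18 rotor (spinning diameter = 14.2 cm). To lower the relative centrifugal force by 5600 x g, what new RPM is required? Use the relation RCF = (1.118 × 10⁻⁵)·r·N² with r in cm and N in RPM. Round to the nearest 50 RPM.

N₂ ≈ 13300 RPM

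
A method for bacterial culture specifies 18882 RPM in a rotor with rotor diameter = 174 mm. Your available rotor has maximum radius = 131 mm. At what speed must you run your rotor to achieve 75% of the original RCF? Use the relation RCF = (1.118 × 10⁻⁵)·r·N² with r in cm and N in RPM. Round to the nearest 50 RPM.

≈ 13350 RPM

Original rotor: r = 174 mm / 2 = 87 mm = 8.7 cm
RCF_original = 1.118 × 10⁻⁵ × 8.7 × (18882)² = 1.118 × 10⁻⁵ × 8.7 × 356,529,924 ≈ 34,678.2 × g
Target RCF = 0.75 × 34,678.2 ≈ 26,008.6 × g
Your rotor: r = 131 mm = 13.1 cm
26,008.6 = 1.118 × 10⁻⁵ × 13.1 × N²
N² = 26,008.6 / (14.6458 × 10⁻⁵) = 177,584,017
N ≈ √177,584,017 ≈ 13,326.1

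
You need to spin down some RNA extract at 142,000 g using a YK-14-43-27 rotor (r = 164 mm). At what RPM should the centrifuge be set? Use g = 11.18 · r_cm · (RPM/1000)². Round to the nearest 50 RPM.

≈ 27850 RPM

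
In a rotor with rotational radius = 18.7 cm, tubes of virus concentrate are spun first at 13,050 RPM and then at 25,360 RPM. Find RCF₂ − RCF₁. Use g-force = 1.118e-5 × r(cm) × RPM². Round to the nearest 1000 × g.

RCF₁ = 1.118 × 10⁻⁵ × 18.7 × (13050)² = 1.118 × 10⁻⁵ × 18.7 × 170,302,500 ≈ 35,604.5 × g
RCF₂ = 1.118 × 10⁻⁵ × 18.7 × (25360)² = 1.118 × 10⁻⁵ × 18.7 × 643,129,600 ≈ 134,456.5 × g
Increase = 134,456.5 − 35,604.5 = 98,852

≈ 99000 x g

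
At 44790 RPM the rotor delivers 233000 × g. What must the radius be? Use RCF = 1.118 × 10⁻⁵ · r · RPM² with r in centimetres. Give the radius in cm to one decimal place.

RCF = 1.118 × 10⁻⁵ × r × N²
233000 = 1.118 × 10⁻⁵ × r × (44790)²
r = 233000 / (1.118 × 10⁻⁵ × 2,006,144,100) = 233000 / 22428.69 ≈ 10.388 cm

10.4 cm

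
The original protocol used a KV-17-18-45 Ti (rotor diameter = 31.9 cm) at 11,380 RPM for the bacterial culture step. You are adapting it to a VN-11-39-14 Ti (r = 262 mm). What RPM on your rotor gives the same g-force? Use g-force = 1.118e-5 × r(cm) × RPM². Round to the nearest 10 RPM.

8880 RPM

Original rotor: r = 31.9 / 2 = 15.95 cm
RCF_original = 1.118 × 10⁻⁵ × 15.95 × (11380)² = 1.118 × 10⁻⁵ × 15.95 × 129,504,400 ≈ 23,093.4 × g
Your rotor: r = 262 mm = 26.2 cm
23,093.4 = 1.118 × 10⁻⁵ × 26.2 × N²
N² = 23,093.4 / (29.2916 × 10⁻⁵) = 78,839,667
N ≈ √78,839,667 ≈ 8,879.2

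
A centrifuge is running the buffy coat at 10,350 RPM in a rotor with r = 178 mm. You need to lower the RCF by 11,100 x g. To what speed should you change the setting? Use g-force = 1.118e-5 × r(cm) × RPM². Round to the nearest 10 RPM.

r = 178 mm = 17.8 cm
Current RCF = 1.118 × 10⁻⁵ × 17.8 × (10350)² = 1.118 × 10⁻⁵ × 17.8 × 107,122,500 ≈ 21,317.8 × g
Target RCF = 21,317.8 − 11,100 = 10,217.8 × g
N² = 10,217.8 / (19.9004 × 10⁻⁵) = 51,344,697
N ≈ √51,344,697 ≈ 7,165.5

N₂ ≈ 7170 RPM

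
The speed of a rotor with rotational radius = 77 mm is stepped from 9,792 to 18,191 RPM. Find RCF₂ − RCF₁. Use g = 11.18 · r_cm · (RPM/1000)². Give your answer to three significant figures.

≈ 20200 ×g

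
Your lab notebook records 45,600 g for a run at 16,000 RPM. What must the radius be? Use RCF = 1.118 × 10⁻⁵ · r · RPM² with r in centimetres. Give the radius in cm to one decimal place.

RCF = 1.118 × 10⁻⁵ × r × N²
45600 = 1.118 × 10⁻⁵ × r × (16000)²
r = 45600 / (1.118 × 10⁻⁵ × 256,000,000) = 45600 / 2862.08 ≈ 15.932 cm

≈ 15.9 cm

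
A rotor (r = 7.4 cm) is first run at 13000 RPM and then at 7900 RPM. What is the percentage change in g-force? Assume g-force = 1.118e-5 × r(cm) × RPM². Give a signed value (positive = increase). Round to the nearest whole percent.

-63%

RCF ∝ N², so the ratio is (7900/13000)² = (0.607692)² = 0.3693.
Change = 0.3693 − 1 = -0.6307 → -63.1%.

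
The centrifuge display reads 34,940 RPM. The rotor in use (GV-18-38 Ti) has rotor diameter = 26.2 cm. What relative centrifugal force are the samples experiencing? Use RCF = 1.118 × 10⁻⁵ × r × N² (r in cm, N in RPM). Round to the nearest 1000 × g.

r = 26.2 / 2 = 13.1 cm
RCF = 1.118 × 10⁻⁵ × 13.1 × (34940)² = 1.118 × 10⁻⁵ × 13.1 × 1,220,803,600 ≈ 178,796.5 × g

RCF ≈ 179000 ×g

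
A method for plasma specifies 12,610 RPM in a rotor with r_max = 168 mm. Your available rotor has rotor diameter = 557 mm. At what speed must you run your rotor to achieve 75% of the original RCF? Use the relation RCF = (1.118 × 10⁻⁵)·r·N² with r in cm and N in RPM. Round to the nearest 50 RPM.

8500 RPM

Original rotor: r = 168 mm = 16.8 cm
RCF_original = 1.118 × 10⁻⁵ × 16.8 × (12610)² = 1.118 × 10⁻⁵ × 16.8 × 159,012,100 ≈ 29,866.3 × g
Target RCF = 0.75 × 29,866.3 ≈ 22,399.7 × g
Your rotor: r = 557 mm / 2 = 278.5 mm = 27.85 cm
22,399.7 = 1.118 × 10⁻⁵ × 27.85 × N²
N² = 22,399.7 / (31.1363 × 10⁻⁵) = 71,940,789
N ≈ √71,940,789 ≈ 8,481.8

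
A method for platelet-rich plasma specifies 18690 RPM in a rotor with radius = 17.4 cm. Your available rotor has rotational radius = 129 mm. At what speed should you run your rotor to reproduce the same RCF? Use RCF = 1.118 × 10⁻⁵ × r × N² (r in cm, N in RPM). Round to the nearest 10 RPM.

RCF_original = 1.118 × 10⁻⁵ × 17.4 × (18690)² = 1.118 × 10⁻⁵ × 17.4 × 349,316,100 ≈ 67,953.2 × g
Your rotor: r = 129 mm = 12.9 cm
67,953.2 = 1.118 × 10⁻⁵ × 12.9 × N²
N² = 67,953.2 / (14.4222 × 10⁻⁵) = 471,170,834
N ≈ √471,170,834 ≈ 21,706.5

21710 RPM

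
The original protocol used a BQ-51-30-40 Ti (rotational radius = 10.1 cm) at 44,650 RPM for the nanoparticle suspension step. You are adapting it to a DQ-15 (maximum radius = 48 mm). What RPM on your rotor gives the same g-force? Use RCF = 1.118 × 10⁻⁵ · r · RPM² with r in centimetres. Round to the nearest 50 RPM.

RCF = 1.118 × 10⁻⁵ × r × N²
RCF_original = 1.118 × 10⁻⁵ × 10.1 × (44650)² = 1.118 × 10⁻⁵ × 10.1 × 1,993,622,500 ≈ 225,115.9 × g
Your rotor: r = 48 mm = 4.8 cm
225,115.9 = 1.118 × 10⁻⁵ × 4.8 × N²
N² = 225,115.9 / (5.3664 × 10⁻⁵) = 4,194,914,654
N ≈ √4,194,914,654 ≈ 64,768.2

≈ 64750 RPM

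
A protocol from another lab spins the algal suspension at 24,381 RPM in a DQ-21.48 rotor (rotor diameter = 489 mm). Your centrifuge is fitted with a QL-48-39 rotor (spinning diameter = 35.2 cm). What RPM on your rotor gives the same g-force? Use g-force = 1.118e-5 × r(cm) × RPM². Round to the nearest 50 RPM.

Original rotor: r = 489 mm / 2 = 244.5 mm = 24.45 cm
RCF = 1.118 × 10⁻⁵ × r × N²
RCF_original = 1.118 × 10⁻⁵ × 24.45 × (24381)² = 1.118 × 10⁻⁵ × 24.45 × 594,433,161 ≈ 162,488.9 × g
Your rotor: r = 35.2 / 2 = 17.6 cm
162,488.9 = 1.118 × 10⁻⁵ × 17.6 × N²
N² = 162,488.9 / (19.6768 × 10⁻⁵) = 825,789,254
N ≈ √825,789,254 ≈ 28,736.5

28750 RPM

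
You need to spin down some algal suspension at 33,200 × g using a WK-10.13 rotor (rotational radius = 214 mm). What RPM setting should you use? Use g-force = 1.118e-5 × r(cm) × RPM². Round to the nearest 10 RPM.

r = 214 mm = 21.4 cm
33,200 = 1.118 × 10⁻⁵ × 21.4 × N²
N² = 33,200 / (23.9252 × 10⁻⁵) = 138,765,820
N ≈ √138,765,820 ≈ 11,779.9

11780 RPM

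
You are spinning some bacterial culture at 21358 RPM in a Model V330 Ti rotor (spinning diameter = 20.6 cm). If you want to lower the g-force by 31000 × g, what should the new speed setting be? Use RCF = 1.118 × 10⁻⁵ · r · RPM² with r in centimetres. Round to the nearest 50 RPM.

N₂ ≈ 13650 RPM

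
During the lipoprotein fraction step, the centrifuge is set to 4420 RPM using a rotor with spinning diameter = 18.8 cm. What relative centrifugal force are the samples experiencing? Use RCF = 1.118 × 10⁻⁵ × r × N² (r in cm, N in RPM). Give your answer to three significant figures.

2050 ×g

r = 18.8 / 2 = 9.4 cm
RCF = 1.118 × 10⁻⁵ × r × N²
RCF = 1.118 × 10⁻⁵ × 9.4 × (4420)² = 1.118 × 10⁻⁵ × 9.4 × 19,536,400 ≈ 2,053.1 × g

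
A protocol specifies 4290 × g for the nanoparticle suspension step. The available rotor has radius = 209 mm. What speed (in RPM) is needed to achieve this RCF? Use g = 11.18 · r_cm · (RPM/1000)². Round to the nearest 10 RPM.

≈ 4280 RPM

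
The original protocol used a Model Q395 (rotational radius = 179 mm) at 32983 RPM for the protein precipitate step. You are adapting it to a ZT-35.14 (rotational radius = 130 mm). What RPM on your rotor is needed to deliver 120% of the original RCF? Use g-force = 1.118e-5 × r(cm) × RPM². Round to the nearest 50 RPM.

42400 RPM

Original rotor: r = 179 mm = 17.9 cm
RCF_original = 1.118 × 10⁻⁵ × 17.9 × (32983)² = 1.118 × 10⁻⁵ × 17.9 × 1,087,878,289 ≈ 217,708.4 × g
Target RCF = 1.2 × 217,708.4 ≈ 261,250.1 × g
Your rotor: r = 130 mm = 13.0 cm
261,250.1 = 1.118 × 10⁻⁵ × 13 × N²
N² = 261,250.1 / (14.534 × 10⁻⁵) = 1,797,509,977
N ≈ √1,797,509,977 ≈ 42,397.1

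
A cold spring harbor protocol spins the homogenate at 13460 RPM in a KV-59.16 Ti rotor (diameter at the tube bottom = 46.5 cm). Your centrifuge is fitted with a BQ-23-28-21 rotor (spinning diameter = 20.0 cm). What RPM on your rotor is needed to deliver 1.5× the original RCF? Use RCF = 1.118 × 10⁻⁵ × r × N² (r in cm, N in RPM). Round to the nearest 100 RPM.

≈ 25100 RPM

Original rotor: r = 46.5 / 2 = 23.25 cm
RCF_original = 1.118 × 10⁻⁵ × 23.25 × (13460)² = 1.118 × 10⁻⁵ × 23.25 × 181,171,600 ≈ 47,092.8 × g
Target RCF = 1.5 × 47,092.8 ≈ 70,639.2 × g
Your rotor: r = 20.0 / 2 = 10 cm
70,639.2 = 1.118 × 10⁻⁵ × 10 × N²
N² = 70,639.2 / (11.18 × 10⁻⁵) = 631,835,420
N ≈ √631,835,420 ≈ 25,136.3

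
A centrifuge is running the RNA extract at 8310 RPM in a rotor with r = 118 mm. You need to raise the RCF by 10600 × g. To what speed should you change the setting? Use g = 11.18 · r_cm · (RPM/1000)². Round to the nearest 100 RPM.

r = 118 mm = 11.8 cm
Current RCF = 11.18 × 11.8 × (8.31)² = 11.18 × 11.8 × 69.0561 ≈ 9,110.2 × g
Target RCF = 9,110.2 + 10,600 = 19,710.2 × g
(N/1000)² = 19,710.2 / 131.924 = 149.4057
N = 1000 × √149.4057 ≈ 12,223.2

N₂ ≈ 12200 RPM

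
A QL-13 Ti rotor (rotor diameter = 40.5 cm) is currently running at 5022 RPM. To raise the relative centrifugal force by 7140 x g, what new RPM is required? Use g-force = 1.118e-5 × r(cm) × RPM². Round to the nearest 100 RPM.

r = 40.5 / 2 = 20.25 cm
Current RCF = 1.118 × 10⁻⁵ × 20.25 × (5022)² = 1.118 × 10⁻⁵ × 20.25 × 25,220,484 ≈ 5,709.8 × g
Target RCF = 5,709.8 + 7,140 = 12,849.8 × g
N² = 12,849.8 / (22.6395 × 10⁻⁵) = 56,758,321
N ≈ √56,758,321 ≈ 7,533.8

≈ 7500 RPM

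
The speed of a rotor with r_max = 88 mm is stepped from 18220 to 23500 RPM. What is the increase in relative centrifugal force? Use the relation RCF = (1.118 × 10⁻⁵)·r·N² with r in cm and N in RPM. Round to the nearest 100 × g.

r = 88 mm = 8.8 cm
RCF₁ = 1.118 × 10⁻⁵ × 8.8 × (18220)² = 1.118 × 10⁻⁵ × 8.8 × 331,968,400 ≈ 32,660.4 × g
RCF₂ = 1.118 × 10⁻⁵ × 8.8 × (23500)² = 1.118 × 10⁻⁵ × 8.8 × 552,250,000 ≈ 54,332.6 × g
Increase = 54,332.6 − 32,660.4 = 21,672.2

≈ 21700 x g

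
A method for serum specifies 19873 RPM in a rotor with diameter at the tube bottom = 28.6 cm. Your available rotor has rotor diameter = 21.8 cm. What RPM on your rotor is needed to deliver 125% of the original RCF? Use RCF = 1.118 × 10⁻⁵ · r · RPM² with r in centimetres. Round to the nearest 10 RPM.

≈ 25450 RPM

Original rotor: r = 28.6 / 2 = 14.3 cm
RCF_original = 1.118 × 10⁻⁵ × 14.3 × (19873)² = 1.118 × 10⁻⁵ × 14.3 × 394,936,129 ≈ 63,140 × g
Target RCF = 1.25 × 63,140 ≈ 78,925 × g
Your rotor: r = 21.8 / 2 = 10.9 cm
78,925 = 1.118 × 10⁻⁵ × 10.9 × N²
N² = 78,925 / (12.1862 × 10⁻⁵) = 647,658,827
N ≈ √647,658,827 ≈ 25,449.1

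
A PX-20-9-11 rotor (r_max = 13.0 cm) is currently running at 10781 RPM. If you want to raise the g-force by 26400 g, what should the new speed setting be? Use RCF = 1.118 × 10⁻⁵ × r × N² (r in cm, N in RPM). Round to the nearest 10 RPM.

Current RCF = 1.118 × 10⁻⁵ × 13 × (10781)² = 1.118 × 10⁻⁵ × 13 × 116,229,961 ≈ 16,892.9 × g
Target RCF = 16,892.9 + 26,400 = 43,292.9 × g
N² = 43,292.9 / (14.534 × 10⁻⁵) = 297,873,263
N ≈ √297,873,263 ≈ 17,259.0

N₂ ≈ 17260 RPM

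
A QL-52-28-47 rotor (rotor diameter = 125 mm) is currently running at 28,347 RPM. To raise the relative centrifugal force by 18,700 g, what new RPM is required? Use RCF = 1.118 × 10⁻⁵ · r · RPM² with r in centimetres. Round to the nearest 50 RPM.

≈ 32750 RPM

r = 125 mm / 2 = 62.5 mm = 6.25 cm
Current RCF = 1.118 × 10⁻⁵ × 6.25 × (28347)² = 1.118 × 10⁻⁵ × 6.25 × 803,552,409 ≈ 56,148.2 × g
Target RCF = 56,148.2 + 18,700 = 74,848.2 × g
N² = 74,848.2 / (6.9875 × 10⁻⁵) = 1,071,172,809
N ≈ √1,071,172,809 ≈ 32,728.8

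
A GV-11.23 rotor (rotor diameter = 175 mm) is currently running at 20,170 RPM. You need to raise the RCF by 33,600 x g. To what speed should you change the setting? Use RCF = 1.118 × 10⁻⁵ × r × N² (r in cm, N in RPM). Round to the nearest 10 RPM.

27390 RPM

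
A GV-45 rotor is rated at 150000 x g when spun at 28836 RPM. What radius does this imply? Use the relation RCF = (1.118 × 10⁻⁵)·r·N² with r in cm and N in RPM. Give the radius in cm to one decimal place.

RCF = 1.118 × 10⁻⁵ × r × N²
150000 = 1.118 × 10⁻⁵ × r × (28836)²
r = 150000 / (1.118 × 10⁻⁵ × 831,514,896) = 150000 / 9296.337 ≈ 16.135 cm

r ≈ 16.1 cm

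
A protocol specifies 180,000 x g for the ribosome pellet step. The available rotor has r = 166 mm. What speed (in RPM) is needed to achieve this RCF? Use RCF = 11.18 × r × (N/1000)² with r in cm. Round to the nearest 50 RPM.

r = 166 mm = 16.6 cm
180,000 = 11.18 × 16.6 × (N/1000)²
(N/1000)² = 180,000 / 185.588 = 969.8903
N = 1000 × √969.8903 ≈ 31,143.1

≈ 31150 RPM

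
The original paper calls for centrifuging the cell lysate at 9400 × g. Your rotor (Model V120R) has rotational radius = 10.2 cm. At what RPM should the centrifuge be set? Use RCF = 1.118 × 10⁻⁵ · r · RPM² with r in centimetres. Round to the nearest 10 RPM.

9,400 = 1.118 × 10⁻⁵ × 10.2 × N²
N² = 9,400 / (11.4036 × 10⁻⁵) = 82,430,110
N ≈ √82,430,110 ≈ 9,079.1

≈ 9080 RPM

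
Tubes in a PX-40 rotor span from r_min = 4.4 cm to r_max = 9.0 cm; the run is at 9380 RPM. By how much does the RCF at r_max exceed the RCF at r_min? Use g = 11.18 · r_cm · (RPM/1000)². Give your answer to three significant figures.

4520 ×g

ΔRCF = 11.18 × (r_max − r_min) × (N/1000)² = 11.18 × 4.6 × 87.9844 ≈ 4,524.9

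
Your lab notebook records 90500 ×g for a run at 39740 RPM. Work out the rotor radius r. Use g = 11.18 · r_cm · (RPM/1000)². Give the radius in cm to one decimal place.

90500 = 11.18 × r × (39.74)²
r = 90500 / (11.18 × 1579.2676) = 90500 / 17656.21 ≈ 5.126 cm

5.1 cm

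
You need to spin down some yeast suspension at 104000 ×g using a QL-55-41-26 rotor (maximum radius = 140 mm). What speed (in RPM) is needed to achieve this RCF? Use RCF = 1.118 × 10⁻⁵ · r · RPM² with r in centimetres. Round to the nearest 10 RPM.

≈ 25780 RPM

r = 140 mm = 14.0 cm
104,000 = 1.118 × 10⁻⁵ × 14 × N²
N² = 104,000 / (15.652 × 10⁻⁵) = 664,451,827
N ≈ √664,451,827 ≈ 25,777.0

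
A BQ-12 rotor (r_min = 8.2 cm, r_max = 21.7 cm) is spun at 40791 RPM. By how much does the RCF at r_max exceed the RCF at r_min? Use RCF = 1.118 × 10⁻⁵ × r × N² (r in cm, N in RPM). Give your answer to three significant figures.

ΔRCF = 1.118 × 10⁻⁵ × (r_max − r_min) × N² = 1.118 × 10⁻⁵ × 13.5 × 1,663,905,681 ≈ 251,133.3

ΔRCF ≈ 251000 x g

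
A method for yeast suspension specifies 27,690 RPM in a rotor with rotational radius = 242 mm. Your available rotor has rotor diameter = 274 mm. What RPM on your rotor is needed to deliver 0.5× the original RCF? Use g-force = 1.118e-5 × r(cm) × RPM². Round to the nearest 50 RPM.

≈ 26000 RPM

Original rotor: r = 242 mm = 24.2 cm
RCF_original = 1.118 × 10⁻⁵ × 24.2 × (27690)² = 1.118 × 10⁻⁵ × 24.2 × 766,736,100 ≈ 207,445.1 × g
Target RCF = 0.5 × 207,445.1 ≈ 103,722.6 × g
Your rotor: r = 274 mm / 2 = 137 mm = 13.7 cm
103,722.6 = 1.118 × 10⁻⁵ × 13.7 × N²
N² = 103,722.6 / (15.3166 × 10⁻⁵) = 677,190,760
N ≈ √677,190,760 ≈ 26,022.9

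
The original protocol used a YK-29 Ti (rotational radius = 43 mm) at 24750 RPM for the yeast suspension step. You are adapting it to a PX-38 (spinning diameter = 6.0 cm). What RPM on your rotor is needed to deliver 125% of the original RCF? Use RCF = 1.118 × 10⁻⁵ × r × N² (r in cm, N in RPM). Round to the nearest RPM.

Original rotor: r = 43 mm = 4.3 cm
RCF_original = 1.118 × 10⁻⁵ × 4.3 × (24750)² = 1.118 × 10⁻⁵ × 4.3 × 612,562,500 ≈ 29,448.3 × g
Target RCF = 1.25 × 29,448.3 ≈ 36,810.4 × g
Your rotor: r = 6.0 / 2 = 3 cm
36,810.4 = 1.118 × 10⁻⁵ × 3 × N²
N² = 36,810.4 / (3.354 × 10⁻⁵) = 1,097,507,454
N ≈ √1,097,507,454 ≈ 33,128.7

≈ 33129 RPM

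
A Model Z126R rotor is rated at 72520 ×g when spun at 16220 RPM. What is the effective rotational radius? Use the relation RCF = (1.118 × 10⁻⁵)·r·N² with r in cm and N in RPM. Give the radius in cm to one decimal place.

≈ 24.7 cm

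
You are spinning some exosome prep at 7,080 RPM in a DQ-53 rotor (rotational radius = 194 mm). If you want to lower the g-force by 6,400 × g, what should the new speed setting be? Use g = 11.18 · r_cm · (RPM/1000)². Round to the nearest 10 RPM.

r = 194 mm = 19.4 cm
Current RCF = 11.18 × 19.4 × (7.08)² = 11.18 × 19.4 × 50.1264 ≈ 10,872 × g
Target RCF = 10,872 − 6,400 = 4,472 × g
(N/1000)² = 4,472 / 216.892 = 20.61856
N = 1000 × √20.61856 ≈ 4,540.8

N₂ ≈ 4540 RPM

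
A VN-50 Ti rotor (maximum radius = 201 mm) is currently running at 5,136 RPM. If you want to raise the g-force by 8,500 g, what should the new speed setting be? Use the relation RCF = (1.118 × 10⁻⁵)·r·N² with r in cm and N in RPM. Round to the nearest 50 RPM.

8000 RPM

r = 201 mm = 20.1 cm
Current RCF = 1.118 × 10⁻⁵ × 20.1 × (5136)² = 1.118 × 10⁻⁵ × 20.1 × 26,378,496 ≈ 5,927.7 × g
Target RCF = 5,927.7 + 8,500 = 14,427.7 × g
N² = 14,427.7 / (22.4718 × 10⁻⁵) = 64,203,580
N ≈ √64,203,580 ≈ 8,012.7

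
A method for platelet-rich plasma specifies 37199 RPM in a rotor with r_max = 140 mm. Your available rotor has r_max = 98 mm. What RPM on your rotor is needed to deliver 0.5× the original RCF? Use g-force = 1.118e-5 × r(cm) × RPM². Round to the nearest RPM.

Original rotor: r = 140 mm = 14.0 cm
RCF = 1.118 × 10⁻⁵ × r × N²
RCF_original = 1.118 × 10⁻⁵ × 14 × (37199)² = 1.118 × 10⁻⁵ × 14 × 1,383,765,601 ≈ 216,587 × g
Target RCF = 0.5 × 216,587 ≈ 108,293.5 × g
Your rotor: r = 98 mm = 9.8 cm
108,293.5 = 1.118 × 10⁻⁵ × 9.8 × N²
N² = 108,293.5 / (10.9564 × 10⁻⁵) = 988,404,038
N ≈ √988,404,038 ≈ 31,438.9

31439 RPM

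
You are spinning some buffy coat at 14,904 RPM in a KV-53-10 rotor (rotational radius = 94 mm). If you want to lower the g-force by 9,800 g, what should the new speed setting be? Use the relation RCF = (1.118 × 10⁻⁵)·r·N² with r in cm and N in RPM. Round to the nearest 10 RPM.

11350 RPM

r = 94 mm = 9.4 cm
Current RCF = 1.118 × 10⁻⁵ × 9.4 × (14904)² = 1.118 × 10⁻⁵ × 9.4 × 222,129,216 ≈ 23,344 × g
Target RCF = 23,344 − 9,800 = 13,544 × g
N² = 13,544 / (10.5092 × 10⁻⁵) = 128,877,555
N ≈ √128,877,555 ≈ 11,352.4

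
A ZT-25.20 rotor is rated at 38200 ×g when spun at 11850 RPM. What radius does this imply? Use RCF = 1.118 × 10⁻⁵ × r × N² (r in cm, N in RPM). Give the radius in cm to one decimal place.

RCF = 1.118 × 10⁻⁵ × r × N²
38200 = 1.118 × 10⁻⁵ × r × (11850)²
r = 38200 / (1.118 × 10⁻⁵ × 140,422,500) = 38200 / 1569.924 ≈ 24.332 cm

24.3 cm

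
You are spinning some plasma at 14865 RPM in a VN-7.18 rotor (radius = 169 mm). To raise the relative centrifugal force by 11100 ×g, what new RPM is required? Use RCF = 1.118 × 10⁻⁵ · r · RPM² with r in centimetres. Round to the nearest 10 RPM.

16720 RPM

r = 169 mm = 16.9 cm
Current RCF = 1.118 × 10⁻⁵ × 16.9 × (14865)² = 1.118 × 10⁻⁵ × 16.9 × 220,968,225 ≈ 41,750.2 × g
Target RCF = 41,750.2 + 11,100 = 52,850.2 × g
N² = 52,850.2 / (18.8942 × 10⁻⁵) = 279,716,527
N ≈ √279,716,527 ≈ 16,724.7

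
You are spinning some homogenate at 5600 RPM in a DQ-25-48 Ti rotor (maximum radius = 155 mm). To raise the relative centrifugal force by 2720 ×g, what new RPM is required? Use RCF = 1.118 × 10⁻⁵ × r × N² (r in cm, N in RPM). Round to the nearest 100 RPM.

≈ 6900 RPM

r = 155 mm = 15.5 cm
Current RCF = 1.118 × 10⁻⁵ × 15.5 × (5600)² = 1.118 × 10⁻⁵ × 15.5 × 31,360,000 ≈ 5,434.4 × g
Target RCF = 5,434.4 + 2,720 = 8,154.4 × g
N² = 8,154.4 / (17.329 × 10⁻⁵) = 47,056,379
N ≈ √47,056,379 ≈ 6,859.8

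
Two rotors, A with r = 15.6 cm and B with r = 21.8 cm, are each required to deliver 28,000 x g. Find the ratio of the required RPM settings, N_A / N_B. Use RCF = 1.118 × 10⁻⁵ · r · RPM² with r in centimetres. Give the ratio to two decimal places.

At fixed RCF, N ∝ 1/√r, so N_A/N_B = √(r_B/r_A) = √(21.8/15.6) = √1.397436 = 1.1821.

1.18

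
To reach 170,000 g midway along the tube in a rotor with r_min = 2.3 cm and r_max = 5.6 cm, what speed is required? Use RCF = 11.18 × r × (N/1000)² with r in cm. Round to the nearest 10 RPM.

N ≈ 62040 RPM

r_avg = (2.3 + 5.6) / 2 = 3.95 cm
RCF = 11.18 × r × (N/1000)²
170,000 = 11.18 × 3.95 × (N/1000)²
(N/1000)² = 170,000 / 44.161 = 3849.551
N = 1000 × √3849.551 ≈ 62,044.7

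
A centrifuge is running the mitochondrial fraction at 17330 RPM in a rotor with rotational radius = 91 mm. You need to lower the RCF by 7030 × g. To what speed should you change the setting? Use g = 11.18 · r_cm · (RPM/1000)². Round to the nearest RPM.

N₂ ≈ 15206 RPM

r = 91 mm = 9.1 cm
Current RCF = 11.18 × 9.1 × (17.33)² = 11.18 × 9.1 × 300.3289 ≈ 30,554.9 × g
Target RCF = 30,554.9 − 7,030 = 23,524.9 × g
(N/1000)² = 23,524.9 / 101.738 = 231.2302
N = 1000 × √231.2302 ≈ 15,206.3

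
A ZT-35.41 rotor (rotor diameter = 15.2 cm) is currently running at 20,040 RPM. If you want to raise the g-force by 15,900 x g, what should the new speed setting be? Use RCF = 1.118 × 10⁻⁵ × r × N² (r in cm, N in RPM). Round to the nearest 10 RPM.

24260 RPM

r = 15.2 / 2 = 7.6 cm
Current RCF = 1.118 × 10⁻⁵ × 7.6 × (20040)² = 1.118 × 10⁻⁵ × 7.6 × 401,601,600 ≈ 34,123.3 × g
Target RCF = 34,123.3 + 15,900 = 50,023.3 × g
N² = 50,023.3 / (8.4968 × 10⁻⁵) = 588,731,052
N ≈ √588,731,052 ≈ 24,263.8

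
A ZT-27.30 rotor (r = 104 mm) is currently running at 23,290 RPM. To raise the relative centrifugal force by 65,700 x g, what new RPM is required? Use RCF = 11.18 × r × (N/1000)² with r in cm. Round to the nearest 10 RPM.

≈ 33280 RPM

r = 104 mm = 10.4 cm
Current RCF = 11.18 × 10.4 × (23.29)² = 11.18 × 10.4 × 542.4241 ≈ 63,068.7 × g
Target RCF = 63,068.7 + 65,700 = 128,768.7 × g
(N/1000)² = 128,768.7 / 116.272 = 1107.478
N = 1000 × √1107.478 ≈ 33,278.8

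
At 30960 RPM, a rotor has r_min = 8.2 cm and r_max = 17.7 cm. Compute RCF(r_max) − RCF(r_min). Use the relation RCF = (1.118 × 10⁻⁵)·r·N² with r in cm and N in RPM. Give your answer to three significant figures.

ΔRCF ≈ 102000 x g

RCF_max = 1.118 × 10⁻⁵ × 17.7 × (30960)² = 1.118 × 10⁻⁵ × 17.7 × 958,521,600 ≈ 189,678 × g
RCF_min = 1.118 × 10⁻⁵ × 8.2 × (30960)² = 1.118 × 10⁻⁵ × 8.2 × 958,521,600 ≈ 87,873.4 × g
ΔRCF = 189,678 − 87,873.4 = 101,804.6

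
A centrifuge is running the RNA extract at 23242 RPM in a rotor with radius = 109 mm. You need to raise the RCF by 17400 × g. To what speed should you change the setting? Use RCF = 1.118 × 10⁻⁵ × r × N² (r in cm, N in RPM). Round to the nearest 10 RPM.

r = 109 mm = 10.9 cm
Current RCF = 1.118 × 10⁻⁵ × 10.9 × (23242)² = 1.118 × 10⁻⁵ × 10.9 × 540,190,564 ≈ 65,828.7 × g
Target RCF = 65,828.7 + 17,400 = 83,228.7 × g
N² = 83,228.7 / (12.1862 × 10⁻⁵) = 682,975,005
N ≈ √682,975,005 ≈ 26,133.8

26130 RPM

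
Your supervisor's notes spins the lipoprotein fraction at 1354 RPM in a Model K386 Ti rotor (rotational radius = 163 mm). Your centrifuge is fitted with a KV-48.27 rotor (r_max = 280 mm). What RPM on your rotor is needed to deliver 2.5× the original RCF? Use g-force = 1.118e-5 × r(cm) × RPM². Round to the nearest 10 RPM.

Original rotor: r = 163 mm = 16.3 cm
RCF_original = 1.118 × 10⁻⁵ × 16.3 × (1354)² = 1.118 × 10⁻⁵ × 16.3 × 1,833,316 ≈ 334.1 × g
Target RCF = 2.5 × 334.1 ≈ 835.2 × g
Your rotor: r = 280 mm = 28.0 cm
835.2 = 1.118 × 10⁻⁵ × 28 × N²
N² = 835.2 / (31.304 × 10⁻⁵) = 2,668,030
N ≈ √2,668,030 ≈ 1,633.4

1630 RPM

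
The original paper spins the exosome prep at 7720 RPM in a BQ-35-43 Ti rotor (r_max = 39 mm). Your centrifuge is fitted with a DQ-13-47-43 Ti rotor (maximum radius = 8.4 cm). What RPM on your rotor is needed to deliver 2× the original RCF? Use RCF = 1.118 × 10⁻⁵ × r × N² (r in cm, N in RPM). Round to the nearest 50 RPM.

Original rotor: r = 39 mm = 3.9 cm
RCF = 1.118 × 10⁻⁵ × r × N²
RCF_original = 1.118 × 10⁻⁵ × 3.9 × (7720)² = 1.118 × 10⁻⁵ × 3.9 × 59,598,400 ≈ 2,598.6 × g
Target RCF = 2 × 2,598.6 ≈ 5,197.2 × g
5,197.2 = 1.118 × 10⁻⁵ × 8.4 × N²
N² = 5,197.2 / (9.3912 × 10⁻⁵) = 55,341,170
N ≈ √55,341,170 ≈ 7,439.2

7450 RPM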